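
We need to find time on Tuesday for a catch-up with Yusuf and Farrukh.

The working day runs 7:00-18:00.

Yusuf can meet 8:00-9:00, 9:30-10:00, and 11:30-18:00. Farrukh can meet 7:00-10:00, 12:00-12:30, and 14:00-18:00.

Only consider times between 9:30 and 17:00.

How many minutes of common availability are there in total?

240 minutes

Yusuf ∩ Farrukh: 08:00–09:00, 09:30–10:00, 12:00–12:30, 14:00–18:00.
Restricted to 09:30–17:00: 09:30–10:00, 12:00–12:30, 14:00–17:00.
Total common minutes: 30 + 30 + 180 = 240.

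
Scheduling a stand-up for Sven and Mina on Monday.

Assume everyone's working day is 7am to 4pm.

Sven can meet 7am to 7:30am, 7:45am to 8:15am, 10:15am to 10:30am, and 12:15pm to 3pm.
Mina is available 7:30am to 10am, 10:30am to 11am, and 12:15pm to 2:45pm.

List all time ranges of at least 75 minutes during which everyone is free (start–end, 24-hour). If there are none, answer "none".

Sven ∩ Mina: 07:45–08:15, 12:15–14:45.
Windows ≥ 75 min: 12:15–14:45.

12:15–14:45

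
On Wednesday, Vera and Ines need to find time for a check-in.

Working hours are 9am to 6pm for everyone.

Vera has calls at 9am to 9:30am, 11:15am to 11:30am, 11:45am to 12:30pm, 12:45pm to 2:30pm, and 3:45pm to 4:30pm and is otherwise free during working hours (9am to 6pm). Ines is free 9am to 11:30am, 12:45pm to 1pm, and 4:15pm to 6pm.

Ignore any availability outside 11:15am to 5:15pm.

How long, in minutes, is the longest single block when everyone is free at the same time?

Vera free within 09:00–18:00: 09:30–11:15, 11:30–11:45, 12:30–12:45, 14:30–15:45, 16:30–18:00.
Vera ∩ Ines: 09:30–11:15, 16:30–18:00.
Restricted to 11:15–17:15: 16:30–17:15.
Single common window of 45 minutes.

45 minutes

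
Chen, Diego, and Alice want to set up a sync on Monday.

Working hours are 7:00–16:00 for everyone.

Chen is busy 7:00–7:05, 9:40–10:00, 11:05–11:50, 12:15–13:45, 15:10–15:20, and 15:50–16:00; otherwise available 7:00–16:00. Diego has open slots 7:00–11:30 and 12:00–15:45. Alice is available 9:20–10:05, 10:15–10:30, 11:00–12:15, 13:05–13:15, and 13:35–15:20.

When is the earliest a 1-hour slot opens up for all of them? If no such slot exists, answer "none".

Chen free within 07:00–16:00: 07:05–09:40, 10:00–11:05, 11:50–12:15, 13:45–15:10, 15:20–15:50.
Chen ∩ Diego: 07:05–09:40, 10:00–11:05, 12:00–12:15, 13:45–15:10, 15:20–15:45.
Chen ∩ Diego ∩ Alice: 09:20–09:40, 10:00–10:05, 10:15–10:30, 11:00–11:05, 12:00–12:15, 13:45–15:10.
Windows ≥ 60 min: 13:45–15:10.
Earliest such window starts at 13:45.

13:45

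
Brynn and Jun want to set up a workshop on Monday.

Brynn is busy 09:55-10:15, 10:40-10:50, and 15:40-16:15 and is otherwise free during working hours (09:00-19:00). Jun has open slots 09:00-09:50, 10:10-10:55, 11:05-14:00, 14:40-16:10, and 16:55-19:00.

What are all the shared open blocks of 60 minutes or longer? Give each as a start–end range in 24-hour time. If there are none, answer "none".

11:05–14:00, 14:40–15:40, 16:55–19:00

Brynn free within 09:00–19:00: 09:00–09:55, 10:15–10:40, 10:50–15:40, 16:15–19:00.
Brynn ∩ Jun: 09:00–09:50, 10:15–10:40, 10:50–10:55, 11:05–14:00, 14:40–15:40, 16:55–19:00.
Windows ≥ 60 min: 11:05–14:00, 14:40–15:40, 16:55–19:00.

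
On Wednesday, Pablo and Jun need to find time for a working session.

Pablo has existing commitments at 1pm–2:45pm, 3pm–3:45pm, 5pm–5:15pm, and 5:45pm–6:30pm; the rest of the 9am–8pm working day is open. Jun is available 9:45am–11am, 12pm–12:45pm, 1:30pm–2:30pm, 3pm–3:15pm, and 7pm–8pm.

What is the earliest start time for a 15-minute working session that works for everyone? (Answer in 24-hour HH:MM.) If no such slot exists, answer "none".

09:45

Pablo free within 09:00–20:00: 09:00–13:00, 14:45–15:00, 15:45–17:00, 17:15–17:45, 18:30–20:00.
Pablo ∩ Jun: 09:45–11:00, 12:00–12:45, 19:00–20:00.
Windows ≥ 15 min: 09:45–11:00, 12:00–12:45, 19:00–20:00.
Earliest such window starts at 09:45.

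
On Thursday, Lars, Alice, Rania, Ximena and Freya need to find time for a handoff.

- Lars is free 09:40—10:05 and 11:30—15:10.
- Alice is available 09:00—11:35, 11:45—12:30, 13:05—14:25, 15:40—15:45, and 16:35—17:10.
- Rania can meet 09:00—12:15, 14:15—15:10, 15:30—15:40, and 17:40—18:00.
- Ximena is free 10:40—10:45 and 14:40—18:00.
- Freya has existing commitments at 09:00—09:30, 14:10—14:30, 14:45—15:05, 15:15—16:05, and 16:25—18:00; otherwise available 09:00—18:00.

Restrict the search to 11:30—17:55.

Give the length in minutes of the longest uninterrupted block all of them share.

0 minutes

Freya free within 09:00–18:00: 09:30–14:10, 14:30–14:45, 15:05–15:15, 16:05–16:25.
Lars ∩ Alice: 09:40–10:05, 11:30–11:35, 11:45–12:30, 13:05–14:25.
Lars ∩ Alice ∩ Rania: 09:40–10:05, 11:30–11:35, 11:45–12:15, 14:15–14:25.
Lars ∩ Alice ∩ Rania ∩ Ximena: (none).
Lars ∩ Alice ∩ Rania ∩ Ximena ∩ Freya: (none).
Restricted to 11:30–17:55: (none).
No common window.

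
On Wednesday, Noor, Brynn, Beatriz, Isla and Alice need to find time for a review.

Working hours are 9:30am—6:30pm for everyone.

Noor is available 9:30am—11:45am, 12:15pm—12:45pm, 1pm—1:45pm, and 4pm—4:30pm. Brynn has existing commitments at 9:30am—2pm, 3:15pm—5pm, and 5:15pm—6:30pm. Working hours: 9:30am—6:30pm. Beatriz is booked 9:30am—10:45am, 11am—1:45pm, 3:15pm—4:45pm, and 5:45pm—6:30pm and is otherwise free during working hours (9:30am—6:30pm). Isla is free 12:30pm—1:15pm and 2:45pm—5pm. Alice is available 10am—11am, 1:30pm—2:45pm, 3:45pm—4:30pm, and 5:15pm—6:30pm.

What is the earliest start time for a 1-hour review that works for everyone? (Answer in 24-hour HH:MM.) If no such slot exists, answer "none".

none

Brynn free within 09:30–18:30: 14:00–15:15, 17:00–17:15.
Beatriz free within 09:30–18:30: 10:45–11:00, 13:45–15:15, 16:45–17:45.
Noor ∩ Brynn: (none).
Noor ∩ Brynn ∩ Beatriz: (none).
Noor ∩ Brynn ∩ Beatriz ∩ Isla: (none).
Noor ∩ Brynn ∩ Beatriz ∩ Isla ∩ Alice: (none).
Windows ≥ 60 min: (none).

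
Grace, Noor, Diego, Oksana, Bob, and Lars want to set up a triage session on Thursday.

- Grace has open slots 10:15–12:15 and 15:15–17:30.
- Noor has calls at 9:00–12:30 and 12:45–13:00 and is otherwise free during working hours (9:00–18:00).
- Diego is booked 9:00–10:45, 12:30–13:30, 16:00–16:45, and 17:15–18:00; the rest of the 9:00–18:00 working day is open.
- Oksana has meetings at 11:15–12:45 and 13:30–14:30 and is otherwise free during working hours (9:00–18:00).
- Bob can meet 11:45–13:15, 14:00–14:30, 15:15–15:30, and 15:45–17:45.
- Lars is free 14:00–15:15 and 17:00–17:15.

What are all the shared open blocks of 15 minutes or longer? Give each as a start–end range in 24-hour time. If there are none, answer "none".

Noor free within 09:00–18:00: 12:30–12:45, 13:00–18:00.
Diego free within 09:00–18:00: 10:45–12:30, 13:30–16:00, 16:45–17:15.
Oksana free within 09:00–18:00: 09:00–11:15, 12:45–13:30, 14:30–18:00.
Grace ∩ Noor: 15:15–17:30.
Grace ∩ Noor ∩ Diego: 15:15–16:00, 16:45–17:15.
Grace ∩ Noor ∩ Diego ∩ Oksana: 15:15–16:00, 16:45–17:15.
Grace ∩ Noor ∩ Diego ∩ Oksana ∩ Bob: 15:15–15:30, 15:45–16:00, 16:45–17:15.
Grace ∩ Noor ∩ Diego ∩ Oksana ∩ Bob ∩ Lars: 17:00–17:15.
Windows ≥ 15 min: 17:00–17:15.

17:00–17:15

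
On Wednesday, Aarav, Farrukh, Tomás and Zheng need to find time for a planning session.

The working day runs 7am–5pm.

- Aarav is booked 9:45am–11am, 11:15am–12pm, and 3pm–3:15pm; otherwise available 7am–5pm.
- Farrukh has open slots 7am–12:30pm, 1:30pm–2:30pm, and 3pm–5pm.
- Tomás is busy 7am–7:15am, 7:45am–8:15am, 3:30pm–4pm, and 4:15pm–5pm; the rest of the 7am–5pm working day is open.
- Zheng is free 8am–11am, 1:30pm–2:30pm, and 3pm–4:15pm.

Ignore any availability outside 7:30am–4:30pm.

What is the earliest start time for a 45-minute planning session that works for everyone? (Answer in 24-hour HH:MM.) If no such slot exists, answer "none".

08:15

Aarav free within 07:00–17:00: 07:00–09:45, 11:00–11:15, 12:00–15:00, 15:15–17:00.
Tomás free within 07:00–17:00: 07:15–07:45, 08:15–15:30, 16:00–16:15.
Aarav ∩ Farrukh: 07:00–09:45, 11:00–11:15, 12:00–12:30, 13:30–14:30, 15:15–17:00.
Aarav ∩ Farrukh ∩ Tomás: 07:15–07:45, 08:15–09:45, 11:00–11:15, 12:00–12:30, 13:30–14:30, 15:15–15:30, 16:00–16:15.
Aarav ∩ Farrukh ∩ Tomás ∩ Zheng: 08:15–09:45, 13:30–14:30, 15:15–15:30, 16:00–16:15.
Restricted to 07:30–16:30: 08:15–09:45, 13:30–14:30, 15:15–15:30, 16:00–16:15.
Windows ≥ 45 min: 08:15–09:45, 13:30–14:30.
Earliest such window starts at 08:15.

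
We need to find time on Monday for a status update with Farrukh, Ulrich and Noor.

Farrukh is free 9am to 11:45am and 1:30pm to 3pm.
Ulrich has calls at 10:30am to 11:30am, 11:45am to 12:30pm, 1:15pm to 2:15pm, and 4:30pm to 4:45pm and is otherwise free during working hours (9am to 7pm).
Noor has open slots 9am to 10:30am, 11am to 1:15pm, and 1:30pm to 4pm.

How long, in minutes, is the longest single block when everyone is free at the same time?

90 minutes

Ulrich free within 09:00–19:00: 09:00–10:30, 11:30–11:45, 12:30–13:15, 14:15–16:30, 16:45–19:00.
Farrukh ∩ Ulrich: 09:00–10:30, 11:30–11:45, 14:15–15:00.
Farrukh ∩ Ulrich ∩ Noor: 09:00–10:30, 11:30–11:45, 14:15–15:00.
Common window lengths: 90, 15, 45 min; longest is 90.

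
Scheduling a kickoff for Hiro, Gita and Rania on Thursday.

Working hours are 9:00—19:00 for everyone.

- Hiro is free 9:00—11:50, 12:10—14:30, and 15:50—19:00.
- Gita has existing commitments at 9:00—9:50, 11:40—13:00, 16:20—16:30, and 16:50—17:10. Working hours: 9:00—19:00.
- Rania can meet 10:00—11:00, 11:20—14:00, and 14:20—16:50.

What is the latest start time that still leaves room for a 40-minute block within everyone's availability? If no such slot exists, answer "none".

Gita free within 09:00–19:00: 09:50–11:40, 13:00–16:20, 16:30–16:50, 17:10–19:00.
Hiro ∩ Gita: 09:50–11:40, 13:00–14:30, 15:50–16:20, 16:30–16:50, 17:10–19:00.
Hiro ∩ Gita ∩ Rania: 10:00–11:00, 11:20–11:40, 13:00–14:00, 14:20–14:30, 15:50–16:20, 16:30–16:50.
Windows ≥ 40 min: 10:00–11:00, 13:00–14:00.
Latest start in the last window 13:00–14:00 is 14:00 − 40 min = 13:20.

13:20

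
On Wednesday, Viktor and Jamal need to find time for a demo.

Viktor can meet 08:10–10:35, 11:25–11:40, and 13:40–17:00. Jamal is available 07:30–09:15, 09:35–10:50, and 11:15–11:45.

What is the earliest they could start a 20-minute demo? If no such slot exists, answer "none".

Viktor ∩ Jamal: 08:10–09:15, 09:35–10:35, 11:25–11:40.
Windows ≥ 20 min: 08:10–09:15, 09:35–10:35.
Earliest such window starts at 08:10.

08:10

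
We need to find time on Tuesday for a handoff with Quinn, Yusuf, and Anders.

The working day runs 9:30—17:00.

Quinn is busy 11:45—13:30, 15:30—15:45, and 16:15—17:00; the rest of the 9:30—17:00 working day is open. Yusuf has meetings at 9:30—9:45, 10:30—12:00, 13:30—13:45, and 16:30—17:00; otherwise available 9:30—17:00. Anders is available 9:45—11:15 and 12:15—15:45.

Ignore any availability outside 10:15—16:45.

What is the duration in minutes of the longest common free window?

Quinn free within 09:30–17:00: 09:30–11:45, 13:30–15:30, 15:45–16:15.
Yusuf free within 09:30–17:00: 09:45–10:30, 12:00–13:30, 13:45–16:30.
Quinn ∩ Yusuf: 09:45–10:30, 13:45–15:30, 15:45–16:15.
Quinn ∩ Yusuf ∩ Anders: 09:45–10:30, 13:45–15:30.
Restricted to 10:15–16:45: 10:15–10:30, 13:45–15:30.
Common window lengths: 15, 105 min; longest is 105.

105 minutes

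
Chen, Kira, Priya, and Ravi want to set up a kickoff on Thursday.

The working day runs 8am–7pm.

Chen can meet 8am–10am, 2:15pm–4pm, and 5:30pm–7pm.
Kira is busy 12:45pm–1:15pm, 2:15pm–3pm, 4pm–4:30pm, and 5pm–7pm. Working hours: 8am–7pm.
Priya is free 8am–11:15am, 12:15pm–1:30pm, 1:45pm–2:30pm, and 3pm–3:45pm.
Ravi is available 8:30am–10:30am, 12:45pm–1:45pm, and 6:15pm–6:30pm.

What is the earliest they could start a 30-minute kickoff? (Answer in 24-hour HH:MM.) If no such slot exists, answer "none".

Kira free within 08:00–19:00: 08:00–12:45, 13:15–14:15, 15:00–16:00, 16:30–17:00.
Chen ∩ Kira: 08:00–10:00, 15:00–16:00.
Chen ∩ Kira ∩ Priya: 08:00–10:00, 15:00–15:45.
Chen ∩ Kira ∩ Priya ∩ Ravi: 08:30–10:00.
Windows ≥ 30 min: 08:30–10:00.
Earliest such window starts at 08:30.

08:30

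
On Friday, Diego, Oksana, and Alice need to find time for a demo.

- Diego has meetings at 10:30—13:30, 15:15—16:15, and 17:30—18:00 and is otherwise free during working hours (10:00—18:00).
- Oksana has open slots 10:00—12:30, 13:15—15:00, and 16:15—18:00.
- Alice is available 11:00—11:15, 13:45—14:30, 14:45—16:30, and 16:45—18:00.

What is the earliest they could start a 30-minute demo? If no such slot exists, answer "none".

13:45

Diego free within 10:00–18:00: 10:00–10:30, 13:30–15:15, 16:15–17:30.
Diego ∩ Oksana: 10:00–10:30, 13:30–15:00, 16:15–17:30.
Diego ∩ Oksana ∩ Alice: 13:45–14:30, 14:45–15:00, 16:15–16:30, 16:45–17:30.
Windows ≥ 30 min: 13:45–14:30, 16:45–17:30.
Earliest such window starts at 13:45.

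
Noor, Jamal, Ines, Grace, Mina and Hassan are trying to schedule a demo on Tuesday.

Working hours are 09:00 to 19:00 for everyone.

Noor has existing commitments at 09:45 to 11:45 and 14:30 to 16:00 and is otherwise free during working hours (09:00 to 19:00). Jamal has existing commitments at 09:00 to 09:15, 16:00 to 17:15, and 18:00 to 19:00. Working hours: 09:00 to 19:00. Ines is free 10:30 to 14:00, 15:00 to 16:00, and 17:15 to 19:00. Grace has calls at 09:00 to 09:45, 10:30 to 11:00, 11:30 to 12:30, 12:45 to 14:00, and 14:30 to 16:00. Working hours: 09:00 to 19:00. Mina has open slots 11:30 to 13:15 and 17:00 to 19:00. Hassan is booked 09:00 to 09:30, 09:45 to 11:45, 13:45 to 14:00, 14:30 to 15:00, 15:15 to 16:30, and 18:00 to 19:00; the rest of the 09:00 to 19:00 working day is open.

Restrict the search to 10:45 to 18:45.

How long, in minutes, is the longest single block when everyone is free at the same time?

45 minutes

Noor free within 09:00–19:00: 09:00–09:45, 11:45–14:30, 16:00–19:00.
Jamal free within 09:00–19:00: 09:15–16:00, 17:15–18:00.
Grace free within 09:00–19:00: 09:45–10:30, 11:00–11:30, 12:30–12:45, 14:00–14:30, 16:00–19:00.
Hassan free within 09:00–19:00: 09:30–09:45, 11:45–13:45, 14:00–14:30, 15:00–15:15, 16:30–18:00.
Noor ∩ Jamal: 09:15–09:45, 11:45–14:30, 17:15–18:00.
Noor ∩ Jamal ∩ Ines: 11:45–14:00, 17:15–18:00.
Noor ∩ Jamal ∩ Ines ∩ Grace: 12:30–12:45, 17:15–18:00.
Noor ∩ Jamal ∩ Ines ∩ Grace ∩ Mina: 12:30–12:45, 17:15–18:00.
Noor ∩ Jamal ∩ Ines ∩ Grace ∩ Mina ∩ Hassan: 12:30–12:45, 17:15–18:00.
Restricted to 10:45–18:45: 12:30–12:45, 17:15–18:00.
Common window lengths: 15, 45 min; longest is 45.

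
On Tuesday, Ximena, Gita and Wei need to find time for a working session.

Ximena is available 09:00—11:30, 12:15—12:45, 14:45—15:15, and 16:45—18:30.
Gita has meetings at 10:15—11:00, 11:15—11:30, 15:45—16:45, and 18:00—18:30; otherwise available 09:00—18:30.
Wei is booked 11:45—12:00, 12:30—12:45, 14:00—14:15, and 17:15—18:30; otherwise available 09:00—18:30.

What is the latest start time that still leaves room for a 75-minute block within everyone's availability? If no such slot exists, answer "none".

Gita free within 09:00–18:30: 09:00–10:15, 11:00–11:15, 11:30–15:45, 16:45–18:00.
Wei free within 09:00–18:30: 09:00–11:45, 12:00–12:30, 12:45–14:00, 14:15–17:15.
Ximena ∩ Gita: 09:00–10:15, 11:00–11:15, 12:15–12:45, 14:45–15:15, 16:45–18:00.
Ximena ∩ Gita ∩ Wei: 09:00–10:15, 11:00–11:15, 12:15–12:30, 14:45–15:15, 16:45–17:15.
Windows ≥ 75 min: 09:00–10:15.
Latest start in the last window 09:00–10:15 is 10:15 − 75 min = 09:00.

09:00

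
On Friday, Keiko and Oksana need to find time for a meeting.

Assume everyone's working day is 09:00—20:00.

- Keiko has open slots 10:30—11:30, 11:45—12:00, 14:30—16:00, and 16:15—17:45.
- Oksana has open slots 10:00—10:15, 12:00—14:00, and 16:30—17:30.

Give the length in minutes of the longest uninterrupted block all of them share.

Keiko ∩ Oksana: 16:30–17:30.
Single common window of 60 minutes.

60 minutes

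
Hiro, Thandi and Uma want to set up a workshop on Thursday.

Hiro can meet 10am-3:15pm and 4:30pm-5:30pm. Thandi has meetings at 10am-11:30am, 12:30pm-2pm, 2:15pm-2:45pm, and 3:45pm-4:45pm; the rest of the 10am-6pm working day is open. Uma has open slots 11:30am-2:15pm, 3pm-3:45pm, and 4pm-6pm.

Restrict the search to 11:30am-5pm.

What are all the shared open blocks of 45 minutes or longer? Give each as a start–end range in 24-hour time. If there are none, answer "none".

11:30–12:30

Thandi free within 10:00–18:00: 11:30–12:30, 14:00–14:15, 14:45–15:45, 16:45–18:00.
Hiro ∩ Thandi: 11:30–12:30, 14:00–14:15, 14:45–15:15, 16:45–17:30.
Hiro ∩ Thandi ∩ Uma: 11:30–12:30, 14:00–14:15, 15:00–15:15, 16:45–17:30.
Restricted to 11:30–17:00: 11:30–12:30, 14:00–14:15, 15:00–15:15, 16:45–17:00.
Windows ≥ 45 min: 11:30–12:30.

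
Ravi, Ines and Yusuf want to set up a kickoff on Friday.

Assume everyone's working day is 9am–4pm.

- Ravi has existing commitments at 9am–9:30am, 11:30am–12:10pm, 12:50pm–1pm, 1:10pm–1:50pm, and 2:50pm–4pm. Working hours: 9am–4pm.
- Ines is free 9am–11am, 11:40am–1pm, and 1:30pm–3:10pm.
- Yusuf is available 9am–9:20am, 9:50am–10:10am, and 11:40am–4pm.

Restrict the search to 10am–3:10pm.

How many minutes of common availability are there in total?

Ravi free within 09:00–16:00: 09:30–11:30, 12:10–12:50, 13:00–13:10, 13:50–14:50.
Ravi ∩ Ines: 09:30–11:00, 12:10–12:50, 13:50–14:50.
Ravi ∩ Ines ∩ Yusuf: 09:50–10:10, 12:10–12:50, 13:50–14:50.
Restricted to 10:00–15:10: 10:00–10:10, 12:10–12:50, 13:50–14:50.
Total common minutes: 10 + 40 + 60 = 110.

110 minutes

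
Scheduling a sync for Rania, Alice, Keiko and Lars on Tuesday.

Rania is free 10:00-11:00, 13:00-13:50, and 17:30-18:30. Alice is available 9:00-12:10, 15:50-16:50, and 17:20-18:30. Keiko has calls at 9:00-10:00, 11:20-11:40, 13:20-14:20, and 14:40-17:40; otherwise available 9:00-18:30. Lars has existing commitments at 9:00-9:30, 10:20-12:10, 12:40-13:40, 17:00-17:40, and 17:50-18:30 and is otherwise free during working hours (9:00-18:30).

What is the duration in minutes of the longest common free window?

Keiko free within 09:00–18:30: 10:00–11:20, 11:40–13:20, 14:20–14:40, 17:40–18:30.
Lars free within 09:00–18:30: 09:30–10:20, 12:10–12:40, 13:40–17:00, 17:40–17:50.
Rania ∩ Alice: 10:00–11:00, 17:30–18:30.
Rania ∩ Alice ∩ Keiko: 10:00–11:00, 17:40–18:30.
Rania ∩ Alice ∩ Keiko ∩ Lars: 10:00–10:20, 17:40–17:50.
Common window lengths: 20, 10 min; longest is 20.

20 minutes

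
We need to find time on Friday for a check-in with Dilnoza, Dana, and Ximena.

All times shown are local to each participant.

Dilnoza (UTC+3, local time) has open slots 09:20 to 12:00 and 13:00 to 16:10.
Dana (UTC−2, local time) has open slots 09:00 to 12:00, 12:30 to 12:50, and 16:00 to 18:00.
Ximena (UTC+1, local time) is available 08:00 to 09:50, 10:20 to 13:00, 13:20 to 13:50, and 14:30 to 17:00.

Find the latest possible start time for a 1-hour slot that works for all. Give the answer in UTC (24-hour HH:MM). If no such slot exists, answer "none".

11:00

Dilnoza → UTC: 06:20–09:00, 10:00–13:10.
Dana → UTC: 11:00–14:00, 14:30–14:50, 18:00–20:00.
Ximena → UTC: 07:00–08:50, 09:20–12:00, 12:20–12:50, 13:30–16:00.
Dilnoza ∩ Dana: 11:00–13:10.
Dilnoza ∩ Dana ∩ Ximena: 11:00–12:00, 12:20–12:50.
Windows ≥ 60 min: 11:00–12:00.
Latest start in the last window 11:00–12:00 is 12:00 − 60 min = 11:00.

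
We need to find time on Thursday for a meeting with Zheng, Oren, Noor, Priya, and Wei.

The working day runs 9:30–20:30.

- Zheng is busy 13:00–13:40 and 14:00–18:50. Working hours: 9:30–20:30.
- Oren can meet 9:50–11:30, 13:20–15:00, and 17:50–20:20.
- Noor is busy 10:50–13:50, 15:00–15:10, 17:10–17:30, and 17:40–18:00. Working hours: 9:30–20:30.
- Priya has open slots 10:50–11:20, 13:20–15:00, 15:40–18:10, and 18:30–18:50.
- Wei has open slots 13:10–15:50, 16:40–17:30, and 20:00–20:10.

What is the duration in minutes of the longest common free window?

10 minutes

Zheng free within 09:30–20:30: 09:30–13:00, 13:40–14:00, 18:50–20:30.
Noor free within 09:30–20:30: 09:30–10:50, 13:50–15:00, 15:10–17:10, 17:30–17:40, 18:00–20:30.
Zheng ∩ Oren: 09:50–11:30, 13:40–14:00, 18:50–20:20.
Zheng ∩ Oren ∩ Noor: 09:50–10:50, 13:50–14:00, 18:50–20:20.
Zheng ∩ Oren ∩ Noor ∩ Priya: 13:50–14:00.
Zheng ∩ Oren ∩ Noor ∩ Priya ∩ Wei: 13:50–14:00.
Single common window of 10 minutes.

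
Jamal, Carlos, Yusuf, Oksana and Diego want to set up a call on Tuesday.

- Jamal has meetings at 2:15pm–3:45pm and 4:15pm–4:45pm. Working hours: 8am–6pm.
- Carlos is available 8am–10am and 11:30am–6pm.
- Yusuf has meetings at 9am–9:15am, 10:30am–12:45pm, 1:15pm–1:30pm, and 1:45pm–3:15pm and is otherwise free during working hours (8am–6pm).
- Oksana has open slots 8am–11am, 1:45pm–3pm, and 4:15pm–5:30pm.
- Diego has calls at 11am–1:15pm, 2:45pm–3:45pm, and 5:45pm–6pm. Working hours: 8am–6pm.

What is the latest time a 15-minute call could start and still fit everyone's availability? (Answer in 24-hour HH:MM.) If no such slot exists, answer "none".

17:15

Jamal free within 08:00–18:00: 08:00–14:15, 15:45–16:15, 16:45–18:00.
Yusuf free within 08:00–18:00: 08:00–09:00, 09:15–10:30, 12:45–13:15, 13:30–13:45, 15:15–18:00.
Diego free within 08:00–18:00: 08:00–11:00, 13:15–14:45, 15:45–17:45.
Jamal ∩ Carlos: 08:00–10:00, 11:30–14:15, 15:45–16:15, 16:45–18:00.
Jamal ∩ Carlos ∩ Yusuf: 08:00–09:00, 09:15–10:00, 12:45–13:15, 13:30–13:45, 15:45–16:15, 16:45–18:00.
Jamal ∩ Carlos ∩ Yusuf ∩ Oksana: 08:00–09:00, 09:15–10:00, 16:45–17:30.
Jamal ∩ Carlos ∩ Yusuf ∩ Oksana ∩ Diego: 08:00–09:00, 09:15–10:00, 16:45–17:30.
Windows ≥ 15 min: 08:00–09:00, 09:15–10:00, 16:45–17:30.
Latest start in the last window 16:45–17:30 is 17:30 − 15 min = 17:15.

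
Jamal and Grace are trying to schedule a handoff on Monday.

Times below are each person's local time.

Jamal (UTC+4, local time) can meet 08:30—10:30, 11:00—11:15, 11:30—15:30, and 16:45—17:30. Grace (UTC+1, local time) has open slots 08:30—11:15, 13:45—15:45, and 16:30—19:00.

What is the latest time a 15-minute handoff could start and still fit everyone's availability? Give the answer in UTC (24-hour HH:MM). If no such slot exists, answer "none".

13:15

Jamal → UTC: 04:30–06:30, 07:00–07:15, 07:30–11:30, 12:45–13:30.
Grace → UTC: 07:30–10:15, 12:45–14:45, 15:30–18:00.
Jamal ∩ Grace: 07:30–10:15, 12:45–13:30.
Windows ≥ 15 min: 07:30–10:15, 12:45–13:30.
Latest start in the last window 12:45–13:30 is 13:30 − 15 min = 13:15.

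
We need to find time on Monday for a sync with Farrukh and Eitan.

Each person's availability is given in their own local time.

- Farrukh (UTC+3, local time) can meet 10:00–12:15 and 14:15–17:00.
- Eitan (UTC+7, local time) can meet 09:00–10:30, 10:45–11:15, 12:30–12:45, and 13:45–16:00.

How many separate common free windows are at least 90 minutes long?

1

Farrukh → UTC: 07:00–09:15, 11:15–14:00.
Eitan → UTC: 02:00–03:30, 03:45–04:15, 05:30–05:45, 06:45–09:00.
Farrukh ∩ Eitan: 07:00–09:00.
Windows ≥ 90 min: 07:00–09:00.
That's 1 window.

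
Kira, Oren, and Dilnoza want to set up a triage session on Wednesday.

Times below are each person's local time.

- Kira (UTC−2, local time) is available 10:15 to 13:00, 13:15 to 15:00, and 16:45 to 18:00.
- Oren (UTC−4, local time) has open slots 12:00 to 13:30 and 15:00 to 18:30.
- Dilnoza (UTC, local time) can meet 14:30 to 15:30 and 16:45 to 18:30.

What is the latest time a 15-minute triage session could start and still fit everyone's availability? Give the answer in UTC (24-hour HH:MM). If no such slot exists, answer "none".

Kira → UTC: 12:15–15:00, 15:15–17:00, 18:45–20:00.
Oren → UTC: 16:00–17:30, 19:00–22:30.
Dilnoza → UTC: 14:30–15:30, 16:45–18:30.
Kira ∩ Oren: 16:00–17:00, 19:00–20:00.
Kira ∩ Oren ∩ Dilnoza: 16:45–17:00.
Windows ≥ 15 min: 16:45–17:00.
Latest start in the last window 16:45–17:00 is 17:00 − 15 min = 16:45.

16:45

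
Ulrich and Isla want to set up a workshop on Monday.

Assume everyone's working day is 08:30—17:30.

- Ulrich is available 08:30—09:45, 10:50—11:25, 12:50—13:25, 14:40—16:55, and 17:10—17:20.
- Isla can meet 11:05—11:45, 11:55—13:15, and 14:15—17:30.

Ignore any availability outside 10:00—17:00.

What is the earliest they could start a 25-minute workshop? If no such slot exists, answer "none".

Ulrich ∩ Isla: 11:05–11:25, 12:50–13:15, 14:40–16:55, 17:10–17:20.
Restricted to 10:00–17:00: 11:05–11:25, 12:50–13:15, 14:40–16:55.
Windows ≥ 25 min: 12:50–13:15, 14:40–16:55.
Earliest such window starts at 12:50.

12:50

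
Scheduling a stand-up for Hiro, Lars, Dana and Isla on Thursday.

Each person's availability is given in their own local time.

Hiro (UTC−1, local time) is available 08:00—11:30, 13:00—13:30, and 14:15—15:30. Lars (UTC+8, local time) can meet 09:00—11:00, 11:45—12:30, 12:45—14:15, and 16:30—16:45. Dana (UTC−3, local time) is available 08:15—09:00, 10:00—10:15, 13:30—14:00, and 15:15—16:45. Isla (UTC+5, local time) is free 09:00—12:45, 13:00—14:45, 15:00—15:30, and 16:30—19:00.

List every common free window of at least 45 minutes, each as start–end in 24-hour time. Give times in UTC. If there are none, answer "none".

none

Hiro → UTC: 09:00–12:30, 14:00–14:30, 15:15–16:30.
Lars → UTC: 01:00–03:00, 03:45–04:30, 04:45–06:15, 08:30–08:45.
Dana → UTC: 11:15–12:00, 13:00–13:15, 16:30–17:00, 18:15–19:45.
Isla → UTC: 04:00–07:45, 08:00–09:45, 10:00–10:30, 11:30–14:00.
Hiro ∩ Lars: (none).
Hiro ∩ Lars ∩ Dana: (none).
Hiro ∩ Lars ∩ Dana ∩ Isla: (none).
Windows ≥ 45 min: (none).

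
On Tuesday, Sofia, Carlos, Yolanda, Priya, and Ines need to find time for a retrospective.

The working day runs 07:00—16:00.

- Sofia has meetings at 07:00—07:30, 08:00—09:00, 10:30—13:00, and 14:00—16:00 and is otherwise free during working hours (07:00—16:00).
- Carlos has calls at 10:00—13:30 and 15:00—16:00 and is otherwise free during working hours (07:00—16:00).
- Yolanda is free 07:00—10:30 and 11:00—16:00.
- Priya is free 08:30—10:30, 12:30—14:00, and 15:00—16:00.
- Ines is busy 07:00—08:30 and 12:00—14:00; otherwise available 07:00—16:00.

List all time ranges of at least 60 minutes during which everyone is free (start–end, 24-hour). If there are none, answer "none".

09:00–10:00

Sofia free within 07:00–16:00: 07:30–08:00, 09:00–10:30, 13:00–14:00.
Carlos free within 07:00–16:00: 07:00–10:00, 13:30–15:00.
Ines free within 07:00–16:00: 08:30–12:00, 14:00–16:00.
Sofia ∩ Carlos: 07:30–08:00, 09:00–10:00, 13:30–14:00.
Sofia ∩ Carlos ∩ Yolanda: 07:30–08:00, 09:00–10:00, 13:30–14:00.
Sofia ∩ Carlos ∩ Yolanda ∩ Priya: 09:00–10:00, 13:30–14:00.
Sofia ∩ Carlos ∩ Yolanda ∩ Priya ∩ Ines: 09:00–10:00.
Windows ≥ 60 min: 09:00–10:00.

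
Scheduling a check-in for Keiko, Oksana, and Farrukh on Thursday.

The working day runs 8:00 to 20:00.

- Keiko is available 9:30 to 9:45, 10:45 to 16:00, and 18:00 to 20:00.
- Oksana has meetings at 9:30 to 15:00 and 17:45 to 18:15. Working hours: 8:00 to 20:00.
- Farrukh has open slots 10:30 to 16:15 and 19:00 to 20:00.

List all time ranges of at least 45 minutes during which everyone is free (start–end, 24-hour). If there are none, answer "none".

15:00–16:00, 19:00–20:00

Oksana free within 08:00–20:00: 08:00–09:30, 15:00–17:45, 18:15–20:00.
Keiko ∩ Oksana: 15:00–16:00, 18:15–20:00.
Keiko ∩ Oksana ∩ Farrukh: 15:00–16:00, 19:00–20:00.
Windows ≥ 45 min: 15:00–16:00, 19:00–20:00.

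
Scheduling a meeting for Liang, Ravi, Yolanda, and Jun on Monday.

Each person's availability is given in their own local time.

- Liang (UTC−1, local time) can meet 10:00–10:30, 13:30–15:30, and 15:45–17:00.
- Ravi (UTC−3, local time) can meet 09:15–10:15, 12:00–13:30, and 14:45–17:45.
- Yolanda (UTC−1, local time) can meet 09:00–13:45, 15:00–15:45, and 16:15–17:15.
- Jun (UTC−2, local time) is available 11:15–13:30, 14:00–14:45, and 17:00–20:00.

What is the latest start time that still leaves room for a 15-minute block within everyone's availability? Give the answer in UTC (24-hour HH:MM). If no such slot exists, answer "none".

Liang → UTC: 11:00–11:30, 14:30–16:30, 16:45–18:00.
Ravi → UTC: 12:15–13:15, 15:00–16:30, 17:45–20:45.
Yolanda → UTC: 10:00–14:45, 16:00–16:45, 17:15–18:15.
Jun → UTC: 13:15–15:30, 16:00–16:45, 19:00–22:00.
Liang ∩ Ravi: 15:00–16:30, 17:45–18:00.
Liang ∩ Ravi ∩ Yolanda: 16:00–16:30, 17:45–18:00.
Liang ∩ Ravi ∩ Yolanda ∩ Jun: 16:00–16:30.
Windows ≥ 15 min: 16:00–16:30.
Latest start in the last window 16:00–16:30 is 16:30 − 15 min = 16:15.

16:15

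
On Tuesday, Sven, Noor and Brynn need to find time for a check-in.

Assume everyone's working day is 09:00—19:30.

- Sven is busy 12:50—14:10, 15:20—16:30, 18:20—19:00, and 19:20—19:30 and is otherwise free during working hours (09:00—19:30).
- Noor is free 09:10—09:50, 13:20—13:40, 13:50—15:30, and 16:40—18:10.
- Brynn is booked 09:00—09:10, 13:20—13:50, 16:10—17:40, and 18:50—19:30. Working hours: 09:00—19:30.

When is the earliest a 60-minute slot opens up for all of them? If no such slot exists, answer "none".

14:10

Sven free within 09:00–19:30: 09:00–12:50, 14:10–15:20, 16:30–18:20, 19:00–19:20.
Brynn free within 09:00–19:30: 09:10–13:20, 13:50–16:10, 17:40–18:50.
Sven ∩ Noor: 09:10–09:50, 14:10–15:20, 16:40–18:10.
Sven ∩ Noor ∩ Brynn: 09:10–09:50, 14:10–15:20, 17:40–18:10.
Windows ≥ 60 min: 14:10–15:20.
Earliest such window starts at 14:10.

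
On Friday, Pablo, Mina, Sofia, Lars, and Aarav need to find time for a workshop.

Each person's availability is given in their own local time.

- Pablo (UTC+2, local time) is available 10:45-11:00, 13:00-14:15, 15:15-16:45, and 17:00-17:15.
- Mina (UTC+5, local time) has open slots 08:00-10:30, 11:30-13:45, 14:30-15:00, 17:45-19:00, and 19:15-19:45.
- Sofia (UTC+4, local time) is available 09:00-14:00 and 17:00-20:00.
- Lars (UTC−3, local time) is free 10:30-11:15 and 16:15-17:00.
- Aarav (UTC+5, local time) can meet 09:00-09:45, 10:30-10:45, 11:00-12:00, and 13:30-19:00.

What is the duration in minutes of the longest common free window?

30 minutes

Pablo → UTC: 08:45–09:00, 11:00–12:15, 13:15–14:45, 15:00–15:15.
Mina → UTC: 03:00–05:30, 06:30–08:45, 09:30–10:00, 12:45–14:00, 14:15–14:45.
Sofia → UTC: 05:00–10:00, 13:00–16:00.
Lars → UTC: 13:30–14:15, 19:15–20:00.
Aarav → UTC: 04:00–04:45, 05:30–05:45, 06:00–07:00, 08:30–14:00.
Pablo ∩ Mina: 13:15–14:00, 14:15–14:45.
Pablo ∩ Mina ∩ Sofia: 13:15–14:00, 14:15–14:45.
Pablo ∩ Mina ∩ Sofia ∩ Lars: 13:30–14:00.
Pablo ∩ Mina ∩ Sofia ∩ Lars ∩ Aarav: 13:30–14:00.
Single common window of 30 minutes.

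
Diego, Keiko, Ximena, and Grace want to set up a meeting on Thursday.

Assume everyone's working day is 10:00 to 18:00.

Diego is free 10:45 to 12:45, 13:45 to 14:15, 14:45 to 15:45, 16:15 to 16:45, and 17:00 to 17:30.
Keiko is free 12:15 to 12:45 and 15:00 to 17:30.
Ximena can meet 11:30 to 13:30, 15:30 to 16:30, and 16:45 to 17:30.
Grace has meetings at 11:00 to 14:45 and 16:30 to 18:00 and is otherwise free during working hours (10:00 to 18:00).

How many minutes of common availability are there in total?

Grace free within 10:00–18:00: 10:00–11:00, 14:45–16:30.
Diego ∩ Keiko: 12:15–12:45, 15:00–15:45, 16:15–16:45, 17:00–17:30.
Diego ∩ Keiko ∩ Ximena: 12:15–12:45, 15:30–15:45, 16:15–16:30, 17:00–17:30.
Diego ∩ Keiko ∩ Ximena ∩ Grace: 15:30–15:45, 16:15–16:30.
Total common minutes: 15 + 15 = 30.

30 minutes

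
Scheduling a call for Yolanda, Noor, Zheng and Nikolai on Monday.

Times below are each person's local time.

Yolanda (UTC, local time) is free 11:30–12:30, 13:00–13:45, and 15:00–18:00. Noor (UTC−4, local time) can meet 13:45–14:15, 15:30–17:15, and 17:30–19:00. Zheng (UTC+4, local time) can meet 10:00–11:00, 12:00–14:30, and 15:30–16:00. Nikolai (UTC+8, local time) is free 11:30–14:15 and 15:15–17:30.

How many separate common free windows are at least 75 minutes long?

0

Yolanda → UTC: 11:30–12:30, 13:00–13:45, 15:00–18:00.
Noor → UTC: 17:45–18:15, 19:30–21:15, 21:30–23:00.
Zheng → UTC: 06:00–07:00, 08:00–10:30, 11:30–12:00.
Nikolai → UTC: 03:30–06:15, 07:15–09:30.
Yolanda ∩ Noor: 17:45–18:00.
Yolanda ∩ Noor ∩ Zheng: (none).
Yolanda ∩ Noor ∩ Zheng ∩ Nikolai: (none).
Windows ≥ 75 min: (none).
That's 0 windows.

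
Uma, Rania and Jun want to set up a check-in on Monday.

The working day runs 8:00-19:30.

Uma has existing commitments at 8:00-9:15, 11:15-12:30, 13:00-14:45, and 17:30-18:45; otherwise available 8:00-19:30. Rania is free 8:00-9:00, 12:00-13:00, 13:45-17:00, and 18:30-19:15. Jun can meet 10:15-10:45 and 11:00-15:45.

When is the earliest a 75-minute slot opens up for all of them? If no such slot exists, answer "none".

none

Uma free within 08:00–19:30: 09:15–11:15, 12:30–13:00, 14:45–17:30, 18:45–19:30.
Uma ∩ Rania: 12:30–13:00, 14:45–17:00, 18:45–19:15.
Uma ∩ Rania ∩ Jun: 12:30–13:00, 14:45–15:45.
Windows ≥ 75 min: (none).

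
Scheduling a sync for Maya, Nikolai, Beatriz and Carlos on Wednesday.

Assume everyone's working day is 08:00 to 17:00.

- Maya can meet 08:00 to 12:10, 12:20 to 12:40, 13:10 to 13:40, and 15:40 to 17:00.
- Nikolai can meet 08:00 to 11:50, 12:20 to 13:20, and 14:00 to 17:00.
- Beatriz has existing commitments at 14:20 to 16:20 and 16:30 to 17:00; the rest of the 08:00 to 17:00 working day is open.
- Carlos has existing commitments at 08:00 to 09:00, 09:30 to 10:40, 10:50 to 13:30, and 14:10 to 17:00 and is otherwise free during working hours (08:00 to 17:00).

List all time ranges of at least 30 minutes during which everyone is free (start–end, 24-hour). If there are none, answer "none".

09:00–09:30

Beatriz free within 08:00–17:00: 08:00–14:20, 16:20–16:30.
Carlos free within 08:00–17:00: 09:00–09:30, 10:40–10:50, 13:30–14:10.
Maya ∩ Nikolai: 08:00–11:50, 12:20–12:40, 13:10–13:20, 15:40–17:00.
Maya ∩ Nikolai ∩ Beatriz: 08:00–11:50, 12:20–12:40, 13:10–13:20, 16:20–16:30.
Maya ∩ Nikolai ∩ Beatriz ∩ Carlos: 09:00–09:30, 10:40–10:50.
Windows ≥ 30 min: 09:00–09:30.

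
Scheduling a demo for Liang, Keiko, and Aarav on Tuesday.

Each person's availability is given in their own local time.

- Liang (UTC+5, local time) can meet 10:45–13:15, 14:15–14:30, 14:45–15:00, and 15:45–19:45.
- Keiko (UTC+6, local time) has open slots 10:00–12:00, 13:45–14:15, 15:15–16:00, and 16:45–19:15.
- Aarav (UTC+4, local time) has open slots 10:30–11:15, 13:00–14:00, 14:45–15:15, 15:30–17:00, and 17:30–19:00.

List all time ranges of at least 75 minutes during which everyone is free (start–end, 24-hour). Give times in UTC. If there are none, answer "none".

11:30–13:00

Liang → UTC: 05:45–08:15, 09:15–09:30, 09:45–10:00, 10:45–14:45.
Keiko → UTC: 04:00–06:00, 07:45–08:15, 09:15–10:00, 10:45–13:15.
Aarav → UTC: 06:30–07:15, 09:00–10:00, 10:45–11:15, 11:30–13:00, 13:30–15:00.
Liang ∩ Keiko: 05:45–06:00, 07:45–08:15, 09:15–09:30, 09:45–10:00, 10:45–13:15.
Liang ∩ Keiko ∩ Aarav: 09:15–09:30, 09:45–10:00, 10:45–11:15, 11:30–13:00.
Windows ≥ 75 min: 11:30–13:00.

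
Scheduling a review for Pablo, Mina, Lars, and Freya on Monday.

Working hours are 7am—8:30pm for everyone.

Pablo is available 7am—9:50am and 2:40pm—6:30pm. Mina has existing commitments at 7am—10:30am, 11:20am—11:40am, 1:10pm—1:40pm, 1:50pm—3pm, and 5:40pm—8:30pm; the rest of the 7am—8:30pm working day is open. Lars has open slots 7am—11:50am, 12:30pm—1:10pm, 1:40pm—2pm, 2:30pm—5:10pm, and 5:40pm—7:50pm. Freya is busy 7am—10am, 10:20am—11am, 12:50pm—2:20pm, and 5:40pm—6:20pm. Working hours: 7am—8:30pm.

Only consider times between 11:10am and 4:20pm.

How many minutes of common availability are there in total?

Mina free within 07:00–20:30: 10:30–11:20, 11:40–13:10, 13:40–13:50, 15:00–17:40.
Freya free within 07:00–20:30: 10:00–10:20, 11:00–12:50, 14:20–17:40, 18:20–20:30.
Pablo ∩ Mina: 15:00–17:40.
Pablo ∩ Mina ∩ Lars: 15:00–17:10.
Pablo ∩ Mina ∩ Lars ∩ Freya: 15:00–17:10.
Restricted to 11:10–16:20: 15:00–16:20.
Total common minutes: 80.

80 minutes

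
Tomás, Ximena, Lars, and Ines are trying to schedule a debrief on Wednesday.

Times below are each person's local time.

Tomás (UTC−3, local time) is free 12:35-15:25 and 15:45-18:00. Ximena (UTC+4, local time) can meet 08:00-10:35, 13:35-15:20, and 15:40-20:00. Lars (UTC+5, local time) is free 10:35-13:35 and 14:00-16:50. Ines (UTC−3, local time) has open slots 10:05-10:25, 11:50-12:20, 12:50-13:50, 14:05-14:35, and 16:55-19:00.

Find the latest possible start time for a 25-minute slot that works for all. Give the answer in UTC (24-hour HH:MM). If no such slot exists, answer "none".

Tomás → UTC: 15:35–18:25, 18:45–21:00.
Ximena → UTC: 04:00–06:35, 09:35–11:20, 11:40–16:00.
Lars → UTC: 05:35–08:35, 09:00–11:50.
Ines → UTC: 13:05–13:25, 14:50–15:20, 15:50–16:50, 17:05–17:35, 19:55–22:00.
Tomás ∩ Ximena: 15:35–16:00.
Tomás ∩ Ximena ∩ Lars: (none).
Tomás ∩ Ximena ∩ Lars ∩ Ines: (none).
Windows ≥ 25 min: (none).

none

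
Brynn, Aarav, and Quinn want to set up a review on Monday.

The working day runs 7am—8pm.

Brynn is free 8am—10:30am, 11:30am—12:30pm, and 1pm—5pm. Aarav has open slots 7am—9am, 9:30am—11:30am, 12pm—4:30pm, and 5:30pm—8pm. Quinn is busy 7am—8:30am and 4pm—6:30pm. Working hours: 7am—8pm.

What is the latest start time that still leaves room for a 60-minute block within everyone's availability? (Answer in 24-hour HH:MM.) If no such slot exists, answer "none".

Quinn free within 07:00–20:00: 08:30–16:00, 18:30–20:00.
Brynn ∩ Aarav: 08:00–09:00, 09:30–10:30, 12:00–12:30, 13:00–16:30.
Brynn ∩ Aarav ∩ Quinn: 08:30–09:00, 09:30–10:30, 12:00–12:30, 13:00–16:00.
Windows ≥ 60 min: 09:30–10:30, 13:00–16:00.
Latest start in the last window 13:00–16:00 is 16:00 − 60 min = 15:00.

15:00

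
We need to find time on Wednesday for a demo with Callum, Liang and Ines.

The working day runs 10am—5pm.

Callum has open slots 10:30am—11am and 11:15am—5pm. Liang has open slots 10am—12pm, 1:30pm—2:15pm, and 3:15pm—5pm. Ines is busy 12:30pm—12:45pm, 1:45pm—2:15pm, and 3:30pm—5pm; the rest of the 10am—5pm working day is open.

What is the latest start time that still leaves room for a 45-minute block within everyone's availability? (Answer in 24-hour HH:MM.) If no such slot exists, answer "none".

Ines free within 10:00–17:00: 10:00–12:30, 12:45–13:45, 14:15–15:30.
Callum ∩ Liang: 10:30–11:00, 11:15–12:00, 13:30–14:15, 15:15–17:00.
Callum ∩ Liang ∩ Ines: 10:30–11:00, 11:15–12:00, 13:30–13:45, 15:15–15:30.
Windows ≥ 45 min: 11:15–12:00.
Latest start in the last window 11:15–12:00 is 12:00 − 45 min = 11:15.

11:15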